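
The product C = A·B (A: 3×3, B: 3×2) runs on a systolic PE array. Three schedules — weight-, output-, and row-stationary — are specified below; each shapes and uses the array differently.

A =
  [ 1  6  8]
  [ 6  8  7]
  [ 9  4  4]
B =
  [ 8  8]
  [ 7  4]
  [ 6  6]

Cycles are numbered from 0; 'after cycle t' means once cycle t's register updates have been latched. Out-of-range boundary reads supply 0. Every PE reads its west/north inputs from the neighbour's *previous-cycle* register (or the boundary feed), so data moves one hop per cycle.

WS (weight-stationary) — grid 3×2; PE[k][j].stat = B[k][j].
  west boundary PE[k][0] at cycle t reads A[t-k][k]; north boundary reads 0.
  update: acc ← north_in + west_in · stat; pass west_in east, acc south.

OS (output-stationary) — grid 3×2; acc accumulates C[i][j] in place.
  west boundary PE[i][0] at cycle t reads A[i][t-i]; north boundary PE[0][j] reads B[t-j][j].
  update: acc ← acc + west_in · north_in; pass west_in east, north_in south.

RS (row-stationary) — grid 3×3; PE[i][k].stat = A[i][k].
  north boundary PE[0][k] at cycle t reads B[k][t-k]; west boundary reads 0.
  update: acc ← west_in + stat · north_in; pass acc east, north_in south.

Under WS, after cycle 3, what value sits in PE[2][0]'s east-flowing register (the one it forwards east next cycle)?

Tracing WS — 3×2 array, target PE[2][0]:
  0: (1,0).acc=0  regs=<0,0>
  0: (2,0).acc=0  regs=<0,0>
  1: (1,0).acc=50  regs=<6,50>
  1: (2,0).acc=0  regs=<0,0>
  2: (1,0).acc=104  regs=<8,104>
  2: (2,0).acc=98  regs=<8,98>
  3: (1,0).acc=100  regs=<4,100>
  3: (2,0).acc=146  regs=<7,146>

register = 7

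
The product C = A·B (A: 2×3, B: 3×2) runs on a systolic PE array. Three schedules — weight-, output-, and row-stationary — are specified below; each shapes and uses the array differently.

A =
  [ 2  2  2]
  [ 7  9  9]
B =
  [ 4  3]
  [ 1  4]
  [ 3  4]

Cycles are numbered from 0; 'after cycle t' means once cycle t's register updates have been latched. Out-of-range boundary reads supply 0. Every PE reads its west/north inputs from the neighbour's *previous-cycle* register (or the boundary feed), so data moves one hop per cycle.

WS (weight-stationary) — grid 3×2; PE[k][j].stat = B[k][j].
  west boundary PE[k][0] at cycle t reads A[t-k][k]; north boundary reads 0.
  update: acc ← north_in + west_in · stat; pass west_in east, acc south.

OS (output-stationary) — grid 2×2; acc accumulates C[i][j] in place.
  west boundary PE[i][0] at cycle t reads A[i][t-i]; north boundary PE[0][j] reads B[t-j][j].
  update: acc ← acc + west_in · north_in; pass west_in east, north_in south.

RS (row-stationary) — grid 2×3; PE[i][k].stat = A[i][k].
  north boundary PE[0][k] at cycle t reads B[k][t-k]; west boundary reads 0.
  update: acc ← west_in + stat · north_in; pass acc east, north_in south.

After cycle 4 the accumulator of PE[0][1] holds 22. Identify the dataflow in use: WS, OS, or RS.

WS (3×2 grid), PE[0][1]:
  c0 r0c1: 0 / 0 / 0
  c1 r0c1: 6 / 2 / 6
  c2 r0c1: 21 / 7 / 21
  c3 r0c1: 0 / 0 / 0
  c4 r0c1: 0 / 0 / 0
OS (2×2 grid), PE[0][1]:
  c0 r0c1: 0 / 0 / 0
  c1 r0c1: 6 / 2 / 3
  c2 r0c1: 14 / 2 / 4
  c3 r0c1: 22 / 2 / 4
  c4 r0c1: 22 / 0 / 0
RS (2×3 grid), PE[0][1]:
  c0 r0c1: 0 / 0 / 0
  c1 r0c1: 10 / 10 / 1
  c2 r0c1: 14 / 14 / 4
  c3 r0c1: 0 / 0 / 0
  c4 r0c1: 0 / 0 / 0

dataflow = OS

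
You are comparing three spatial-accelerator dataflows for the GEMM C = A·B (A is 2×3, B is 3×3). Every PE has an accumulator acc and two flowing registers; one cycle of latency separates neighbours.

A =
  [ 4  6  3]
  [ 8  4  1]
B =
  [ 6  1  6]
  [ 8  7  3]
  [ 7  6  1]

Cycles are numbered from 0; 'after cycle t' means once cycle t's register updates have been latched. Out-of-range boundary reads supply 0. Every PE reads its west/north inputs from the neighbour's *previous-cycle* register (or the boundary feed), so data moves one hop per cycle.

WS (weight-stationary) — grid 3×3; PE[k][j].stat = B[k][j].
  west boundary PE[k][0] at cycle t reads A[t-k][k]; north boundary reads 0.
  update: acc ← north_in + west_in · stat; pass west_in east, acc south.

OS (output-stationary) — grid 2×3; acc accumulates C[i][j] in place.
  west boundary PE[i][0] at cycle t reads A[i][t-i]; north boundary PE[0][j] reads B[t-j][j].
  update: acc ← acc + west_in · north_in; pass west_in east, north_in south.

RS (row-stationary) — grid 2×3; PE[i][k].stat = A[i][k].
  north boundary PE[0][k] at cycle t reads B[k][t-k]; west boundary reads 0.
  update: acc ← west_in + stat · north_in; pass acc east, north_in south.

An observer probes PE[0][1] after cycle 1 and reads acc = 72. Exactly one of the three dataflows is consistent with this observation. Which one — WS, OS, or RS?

dataflow = RS

— WS: 3×3; PE[0][1] trace:
  t=0 PE[0][1]: acc=0 h=0 v=0
  t=1 PE[0][1]: acc=4 h=4 v=4
— OS: 2×3; PE[0][1] trace:
  t=0 PE[0][1]: acc=0 h=0 v=0
  t=1 PE[0][1]: acc=4 h=4 v=1
— RS: 2×3; PE[0][1] trace:
  t=0 PE[0][1]: acc=0 h=0 v=0
  t=1 PE[0][1]: acc=72 h=72 v=8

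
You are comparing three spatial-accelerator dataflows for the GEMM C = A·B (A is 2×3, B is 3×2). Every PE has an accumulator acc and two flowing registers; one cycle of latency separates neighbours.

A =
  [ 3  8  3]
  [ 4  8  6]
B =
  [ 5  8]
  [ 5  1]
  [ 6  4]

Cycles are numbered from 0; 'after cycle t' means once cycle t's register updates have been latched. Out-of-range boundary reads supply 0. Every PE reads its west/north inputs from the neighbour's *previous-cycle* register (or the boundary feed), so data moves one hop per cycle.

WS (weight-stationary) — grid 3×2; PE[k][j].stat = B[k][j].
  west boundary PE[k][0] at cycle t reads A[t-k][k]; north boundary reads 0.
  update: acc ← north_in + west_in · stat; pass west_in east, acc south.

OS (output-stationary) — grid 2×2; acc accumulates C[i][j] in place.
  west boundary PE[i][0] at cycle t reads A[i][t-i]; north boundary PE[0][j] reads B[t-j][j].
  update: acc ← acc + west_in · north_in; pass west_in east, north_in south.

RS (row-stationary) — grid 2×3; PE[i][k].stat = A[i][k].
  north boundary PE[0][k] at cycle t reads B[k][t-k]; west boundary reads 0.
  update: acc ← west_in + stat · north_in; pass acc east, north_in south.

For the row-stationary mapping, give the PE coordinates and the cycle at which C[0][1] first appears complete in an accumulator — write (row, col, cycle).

RS — PE[0][2] is where C[0][1] collects:
  @0  [0,2]  acc 0  |  →0  ↓0
  @1  [0,2]  acc 0  |  →0  ↓0
  @2  [0,2]  acc 73  |  →73  ↓6
  @3  [0,2]  acc 44  |  →44  ↓4

(row, col, cycle) = (0, 2, 3)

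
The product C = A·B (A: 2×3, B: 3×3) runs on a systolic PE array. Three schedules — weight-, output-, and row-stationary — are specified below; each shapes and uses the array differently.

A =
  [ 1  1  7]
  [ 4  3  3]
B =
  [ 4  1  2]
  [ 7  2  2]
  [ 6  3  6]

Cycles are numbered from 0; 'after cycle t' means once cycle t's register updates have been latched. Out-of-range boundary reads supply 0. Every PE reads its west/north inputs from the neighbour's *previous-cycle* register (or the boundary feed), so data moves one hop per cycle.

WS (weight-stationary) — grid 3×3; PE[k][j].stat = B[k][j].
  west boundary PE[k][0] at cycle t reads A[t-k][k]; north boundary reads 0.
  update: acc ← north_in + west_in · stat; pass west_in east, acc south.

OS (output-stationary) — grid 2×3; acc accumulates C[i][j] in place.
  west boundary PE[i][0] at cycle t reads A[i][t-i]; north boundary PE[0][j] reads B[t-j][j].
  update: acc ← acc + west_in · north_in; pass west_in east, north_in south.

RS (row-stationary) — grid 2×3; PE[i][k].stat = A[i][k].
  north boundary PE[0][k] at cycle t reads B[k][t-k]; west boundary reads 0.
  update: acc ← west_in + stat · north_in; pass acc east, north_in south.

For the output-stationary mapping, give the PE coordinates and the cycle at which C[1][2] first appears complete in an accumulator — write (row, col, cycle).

OS — PE[1][2] is where C[1][2] collects:
  cycle 0: PE[1][2] → acc 0, east 0, south 0
  cycle 1: PE[1][2] → acc 0, east 0, south 0
  cycle 2: PE[1][2] → acc 0, east 0, south 0
  cycle 3: PE[1][2] → acc 8, east 4, south 2
  cycle 4: PE[1][2] → acc 14, east 3, south 2
  cycle 5: PE[1][2] → acc 32, east 3, south 6

(row, col, cycle) = (1, 2, 5)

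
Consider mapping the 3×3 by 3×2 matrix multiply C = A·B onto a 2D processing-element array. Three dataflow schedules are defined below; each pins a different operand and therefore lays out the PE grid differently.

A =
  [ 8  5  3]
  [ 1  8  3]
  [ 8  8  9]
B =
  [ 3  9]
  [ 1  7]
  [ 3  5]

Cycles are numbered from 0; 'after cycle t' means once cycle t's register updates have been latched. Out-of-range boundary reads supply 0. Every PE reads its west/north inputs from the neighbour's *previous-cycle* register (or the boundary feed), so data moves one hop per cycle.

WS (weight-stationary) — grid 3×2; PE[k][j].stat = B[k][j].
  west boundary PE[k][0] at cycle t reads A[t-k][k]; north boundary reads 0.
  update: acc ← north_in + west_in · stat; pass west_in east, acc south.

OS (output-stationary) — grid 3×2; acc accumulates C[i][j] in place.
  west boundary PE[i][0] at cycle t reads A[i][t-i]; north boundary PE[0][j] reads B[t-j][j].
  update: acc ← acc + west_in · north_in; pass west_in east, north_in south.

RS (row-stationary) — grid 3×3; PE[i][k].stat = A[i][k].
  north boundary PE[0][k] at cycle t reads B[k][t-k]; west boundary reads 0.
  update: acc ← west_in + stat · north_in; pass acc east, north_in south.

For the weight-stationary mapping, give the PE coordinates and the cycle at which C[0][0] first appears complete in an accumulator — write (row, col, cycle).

(row, col, cycle) = (2, 0, 2)

WS — PE[2][0] is where C[0][0] collects:
  @0  [2,0]  acc 0  |  →0  ↓0
  @1  [2,0]  acc 0  |  →0  ↓0
  @2  [2,0]  acc 38  |  →3  ↓38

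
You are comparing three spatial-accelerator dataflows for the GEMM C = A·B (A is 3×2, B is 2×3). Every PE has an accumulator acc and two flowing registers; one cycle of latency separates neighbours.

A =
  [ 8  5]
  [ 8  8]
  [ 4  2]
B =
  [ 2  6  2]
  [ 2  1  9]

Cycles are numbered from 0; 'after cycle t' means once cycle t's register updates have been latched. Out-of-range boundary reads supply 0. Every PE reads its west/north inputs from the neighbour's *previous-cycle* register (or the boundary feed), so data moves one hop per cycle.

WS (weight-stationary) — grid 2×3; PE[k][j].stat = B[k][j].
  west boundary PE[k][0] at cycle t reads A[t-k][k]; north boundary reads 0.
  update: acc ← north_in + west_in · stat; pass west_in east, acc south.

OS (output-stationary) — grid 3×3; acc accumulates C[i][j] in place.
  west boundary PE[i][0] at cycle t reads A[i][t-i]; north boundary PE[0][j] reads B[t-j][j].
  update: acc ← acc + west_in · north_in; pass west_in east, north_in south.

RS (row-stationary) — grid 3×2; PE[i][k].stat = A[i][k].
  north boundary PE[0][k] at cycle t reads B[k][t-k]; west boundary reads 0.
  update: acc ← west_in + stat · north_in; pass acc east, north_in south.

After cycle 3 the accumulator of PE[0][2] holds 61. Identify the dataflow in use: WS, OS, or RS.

dataflow = OS

Under WS (2×3), PE[0][2]:
  @0  [0,2]  acc 0  |  →0  ↓0
  @1  [0,2]  acc 0  |  →0  ↓0
  @2  [0,2]  acc 16  |  →8  ↓16
  @3  [0,2]  acc 16  |  →8  ↓16
Under OS (3×3), PE[0][2]:
  @0  [0,2]  acc 0  |  →0  ↓0
  @1  [0,2]  acc 0  |  →0  ↓0
  @2  [0,2]  acc 16  |  →8  ↓2
  @3  [0,2]  acc 61  |  →5  ↓9
— RS: 3×2 array has no PE[0][2].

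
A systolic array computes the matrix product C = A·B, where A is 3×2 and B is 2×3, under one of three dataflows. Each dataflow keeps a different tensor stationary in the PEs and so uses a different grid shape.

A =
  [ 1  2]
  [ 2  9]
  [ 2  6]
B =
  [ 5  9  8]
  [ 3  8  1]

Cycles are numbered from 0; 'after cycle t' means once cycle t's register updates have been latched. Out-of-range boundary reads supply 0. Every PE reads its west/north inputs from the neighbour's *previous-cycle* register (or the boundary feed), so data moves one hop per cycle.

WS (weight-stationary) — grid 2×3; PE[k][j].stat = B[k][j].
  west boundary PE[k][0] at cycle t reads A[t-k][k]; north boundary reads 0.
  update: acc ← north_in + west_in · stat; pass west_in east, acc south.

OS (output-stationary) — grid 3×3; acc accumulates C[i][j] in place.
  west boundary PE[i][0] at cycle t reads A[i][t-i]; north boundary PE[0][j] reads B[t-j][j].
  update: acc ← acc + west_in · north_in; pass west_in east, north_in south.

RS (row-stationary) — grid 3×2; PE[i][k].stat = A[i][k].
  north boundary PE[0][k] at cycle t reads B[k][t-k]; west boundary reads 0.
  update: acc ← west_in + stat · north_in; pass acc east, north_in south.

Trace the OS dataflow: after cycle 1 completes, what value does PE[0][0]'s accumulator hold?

OS on a 3×3 grid — tracing PE[0][0] and its feeders:
  c0 r0c0: 5 / 1 / 5
  c1 r0c0: 11 / 2 / 3

PE[0][0].acc = 11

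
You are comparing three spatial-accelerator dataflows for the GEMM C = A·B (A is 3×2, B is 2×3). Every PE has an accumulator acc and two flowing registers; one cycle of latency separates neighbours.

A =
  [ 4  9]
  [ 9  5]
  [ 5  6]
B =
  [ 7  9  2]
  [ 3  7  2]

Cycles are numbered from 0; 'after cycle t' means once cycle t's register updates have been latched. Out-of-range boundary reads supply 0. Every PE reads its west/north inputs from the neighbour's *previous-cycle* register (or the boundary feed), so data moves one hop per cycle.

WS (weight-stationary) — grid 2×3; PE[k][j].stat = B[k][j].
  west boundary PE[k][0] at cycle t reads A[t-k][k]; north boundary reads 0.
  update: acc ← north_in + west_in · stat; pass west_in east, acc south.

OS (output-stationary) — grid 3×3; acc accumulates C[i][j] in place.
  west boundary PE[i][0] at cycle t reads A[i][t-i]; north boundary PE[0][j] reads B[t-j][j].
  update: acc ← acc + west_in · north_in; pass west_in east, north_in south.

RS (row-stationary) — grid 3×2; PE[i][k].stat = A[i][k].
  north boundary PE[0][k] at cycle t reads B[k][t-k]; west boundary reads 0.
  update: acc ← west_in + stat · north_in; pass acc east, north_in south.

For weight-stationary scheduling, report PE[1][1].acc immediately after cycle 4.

WS (2×3). Following PE[1][1] plus its west/north inputs:
  t=0 PE[0][1]: acc=0 h=0 v=0
  t=0 PE[1][0]: acc=0 h=0 v=0
  t=0 PE[1][1]: acc=0 h=0 v=0
  t=1 PE[0][1]: acc=36 h=4 v=36
  t=1 PE[1][0]: acc=55 h=9 v=55
  t=1 PE[1][1]: acc=0 h=0 v=0
  t=2 PE[0][1]: acc=81 h=9 v=81
  t=2 PE[1][0]: acc=78 h=5 v=78
  t=2 PE[1][1]: acc=99 h=9 v=99
  t=3 PE[0][1]: acc=45 h=5 v=45
  t=3 PE[1][0]: acc=53 h=6 v=53
  t=3 PE[1][1]: acc=116 h=5 v=116
  t=4 PE[0][1]: acc=0 h=0 v=0
  t=4 PE[1][0]: acc=0 h=0 v=0
  t=4 PE[1][1]: acc=87 h=6 v=87

PE[1][1].acc = 87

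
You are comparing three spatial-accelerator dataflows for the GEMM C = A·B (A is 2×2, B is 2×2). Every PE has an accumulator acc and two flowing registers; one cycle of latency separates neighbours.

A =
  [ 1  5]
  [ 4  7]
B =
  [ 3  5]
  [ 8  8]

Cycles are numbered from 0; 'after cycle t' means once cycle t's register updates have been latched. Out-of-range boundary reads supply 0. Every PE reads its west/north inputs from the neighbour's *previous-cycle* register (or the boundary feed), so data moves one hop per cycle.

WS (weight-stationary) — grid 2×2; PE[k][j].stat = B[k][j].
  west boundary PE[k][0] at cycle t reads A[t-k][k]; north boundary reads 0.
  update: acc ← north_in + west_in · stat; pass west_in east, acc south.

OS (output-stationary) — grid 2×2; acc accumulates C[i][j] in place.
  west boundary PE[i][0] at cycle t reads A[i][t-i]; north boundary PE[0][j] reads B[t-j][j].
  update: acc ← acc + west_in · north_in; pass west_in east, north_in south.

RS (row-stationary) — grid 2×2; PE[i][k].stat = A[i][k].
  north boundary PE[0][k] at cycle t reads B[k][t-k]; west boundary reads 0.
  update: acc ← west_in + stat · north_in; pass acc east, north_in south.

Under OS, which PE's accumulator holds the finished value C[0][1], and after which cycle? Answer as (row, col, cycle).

OS — PE[0][1] is where C[0][1] collects:
  t=0 PE[0][1]: acc=0 h=0 v=0
  t=1 PE[0][1]: acc=5 h=1 v=5
  t=2 PE[0][1]: acc=45 h=5 v=8

(row, col, cycle) = (0, 1, 2)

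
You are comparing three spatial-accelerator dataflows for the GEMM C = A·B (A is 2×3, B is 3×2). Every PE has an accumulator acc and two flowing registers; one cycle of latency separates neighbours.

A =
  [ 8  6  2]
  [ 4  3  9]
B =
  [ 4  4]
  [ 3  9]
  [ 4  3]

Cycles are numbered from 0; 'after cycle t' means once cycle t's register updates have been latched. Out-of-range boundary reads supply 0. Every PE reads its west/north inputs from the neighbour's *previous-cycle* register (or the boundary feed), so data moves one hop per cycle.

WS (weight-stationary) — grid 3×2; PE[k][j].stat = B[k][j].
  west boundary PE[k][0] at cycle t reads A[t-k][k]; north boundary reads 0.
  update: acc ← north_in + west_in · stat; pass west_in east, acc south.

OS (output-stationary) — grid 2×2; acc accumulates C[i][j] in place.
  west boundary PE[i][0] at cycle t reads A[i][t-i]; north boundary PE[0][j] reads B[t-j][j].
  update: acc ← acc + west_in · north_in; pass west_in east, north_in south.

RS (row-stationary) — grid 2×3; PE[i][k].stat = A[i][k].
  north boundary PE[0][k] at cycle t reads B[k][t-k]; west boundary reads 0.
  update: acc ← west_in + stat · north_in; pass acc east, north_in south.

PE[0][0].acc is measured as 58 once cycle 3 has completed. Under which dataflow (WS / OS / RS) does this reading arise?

dataflow = OS

Under WS (3×2), PE[0][0]:
  0: (0,0).acc=32  regs=<8,32>
  1: (0,0).acc=16  regs=<4,16>
  2: (0,0).acc=0  regs=<0,0>
  3: (0,0).acc=0  regs=<0,0>
Under OS (2×2), PE[0][0]:
  0: (0,0).acc=32  regs=<8,4>
  1: (0,0).acc=50  regs=<6,3>
  2: (0,0).acc=58  regs=<2,4>
  3: (0,0).acc=58  regs=<0,0>
Under RS (2×3), PE[0][0]:
  0: (0,0).acc=32  regs=<32,4>
  1: (0,0).acc=32  regs=<32,4>
  2: (0,0).acc=0  regs=<0,0>
  3: (0,0).acc=0  regs=<0,0>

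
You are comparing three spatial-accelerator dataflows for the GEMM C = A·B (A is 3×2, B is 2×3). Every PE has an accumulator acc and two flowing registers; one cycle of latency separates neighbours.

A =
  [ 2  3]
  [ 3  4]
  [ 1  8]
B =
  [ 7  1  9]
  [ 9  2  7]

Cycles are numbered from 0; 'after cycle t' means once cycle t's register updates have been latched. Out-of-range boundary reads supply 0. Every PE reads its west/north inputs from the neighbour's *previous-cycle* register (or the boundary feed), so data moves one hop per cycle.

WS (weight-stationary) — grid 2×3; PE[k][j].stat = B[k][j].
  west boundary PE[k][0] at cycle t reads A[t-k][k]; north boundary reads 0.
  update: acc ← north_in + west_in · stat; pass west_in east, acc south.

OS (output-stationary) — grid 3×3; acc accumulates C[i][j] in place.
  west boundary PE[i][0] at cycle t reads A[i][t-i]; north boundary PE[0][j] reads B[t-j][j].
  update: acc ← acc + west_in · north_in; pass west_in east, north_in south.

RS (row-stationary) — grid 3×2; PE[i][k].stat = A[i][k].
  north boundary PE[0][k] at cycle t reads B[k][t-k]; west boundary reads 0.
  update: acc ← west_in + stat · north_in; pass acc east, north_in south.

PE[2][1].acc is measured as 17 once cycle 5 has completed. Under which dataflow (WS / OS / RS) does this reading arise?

dataflow = OS

WS: PE[2][1] is outside its 2×3 grid.
Under OS (3×3), PE[2][1]:
  0: (2,1).acc=0  regs=<0,0>
  1: (2,1).acc=0  regs=<0,0>
  2: (2,1).acc=0  regs=<0,0>
  3: (2,1).acc=1  regs=<1,1>
  4: (2,1).acc=17  regs=<8,2>
  5: (2,1).acc=17  regs=<0,0>
Under RS (3×2), PE[2][1]:
  0: (2,1).acc=0  regs=<0,0>
  1: (2,1).acc=0  regs=<0,0>
  2: (2,1).acc=0  regs=<0,0>
  3: (2,1).acc=79  regs=<79,9>
  4: (2,1).acc=17  regs=<17,2>
  5: (2,1).acc=65  regs=<65,7>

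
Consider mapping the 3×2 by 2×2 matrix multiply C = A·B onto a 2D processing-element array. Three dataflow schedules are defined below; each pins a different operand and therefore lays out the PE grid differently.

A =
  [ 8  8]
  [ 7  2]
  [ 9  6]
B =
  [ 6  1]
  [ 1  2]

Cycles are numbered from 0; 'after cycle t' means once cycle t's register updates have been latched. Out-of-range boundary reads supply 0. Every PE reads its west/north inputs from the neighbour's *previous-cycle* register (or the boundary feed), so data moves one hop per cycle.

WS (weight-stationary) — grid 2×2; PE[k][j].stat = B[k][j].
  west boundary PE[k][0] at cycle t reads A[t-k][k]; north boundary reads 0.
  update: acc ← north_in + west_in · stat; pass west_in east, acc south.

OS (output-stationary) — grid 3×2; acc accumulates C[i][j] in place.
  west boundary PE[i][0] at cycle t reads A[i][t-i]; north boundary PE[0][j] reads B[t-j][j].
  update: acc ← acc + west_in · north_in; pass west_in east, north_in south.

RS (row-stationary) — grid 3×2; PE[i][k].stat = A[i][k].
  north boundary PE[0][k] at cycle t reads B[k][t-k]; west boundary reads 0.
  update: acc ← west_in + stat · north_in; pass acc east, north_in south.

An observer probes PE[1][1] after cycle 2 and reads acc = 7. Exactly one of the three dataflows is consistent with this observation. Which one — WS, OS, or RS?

dataflow = OS

WS (2×2 grid), PE[1][1]:
  [0] (1,1) acc=0 (h:0 v:0)
  [1] (1,1) acc=0 (h:0 v:0)
  [2] (1,1) acc=24 (h:8 v:24)
OS (3×2 grid), PE[1][1]:
  [0] (1,1) acc=0 (h:0 v:0)
  [1] (1,1) acc=0 (h:0 v:0)
  [2] (1,1) acc=7 (h:7 v:1)
RS (3×2 grid), PE[1][1]:
  [0] (1,1) acc=0 (h:0 v:0)
  [1] (1,1) acc=0 (h:0 v:0)
  [2] (1,1) acc=44 (h:44 v:1)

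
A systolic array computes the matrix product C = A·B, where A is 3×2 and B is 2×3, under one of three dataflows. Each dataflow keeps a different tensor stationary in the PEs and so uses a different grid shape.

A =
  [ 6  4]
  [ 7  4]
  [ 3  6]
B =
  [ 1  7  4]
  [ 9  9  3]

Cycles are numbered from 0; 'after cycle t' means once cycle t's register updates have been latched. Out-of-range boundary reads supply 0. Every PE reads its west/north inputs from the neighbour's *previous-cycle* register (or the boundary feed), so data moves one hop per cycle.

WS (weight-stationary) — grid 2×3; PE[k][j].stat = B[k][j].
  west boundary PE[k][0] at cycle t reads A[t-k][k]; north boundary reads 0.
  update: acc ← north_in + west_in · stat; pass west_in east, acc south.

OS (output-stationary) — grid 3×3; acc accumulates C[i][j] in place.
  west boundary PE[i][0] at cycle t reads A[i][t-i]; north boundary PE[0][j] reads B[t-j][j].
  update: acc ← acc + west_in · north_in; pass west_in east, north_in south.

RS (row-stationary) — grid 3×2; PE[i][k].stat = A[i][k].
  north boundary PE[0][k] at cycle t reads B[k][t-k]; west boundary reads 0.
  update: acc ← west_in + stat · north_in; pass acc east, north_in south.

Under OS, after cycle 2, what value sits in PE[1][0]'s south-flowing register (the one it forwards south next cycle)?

OS on a 3×3 grid — tracing PE[1][0] and its feeders:
  c0 r0c0: 6 / 6 / 1
  c0 r1c0: 0 / 0 / 0
  c1 r0c0: 42 / 4 / 9
  c1 r1c0: 7 / 7 / 1
  c2 r0c0: 42 / 0 / 0
  c2 r1c0: 43 / 4 / 9

register = 9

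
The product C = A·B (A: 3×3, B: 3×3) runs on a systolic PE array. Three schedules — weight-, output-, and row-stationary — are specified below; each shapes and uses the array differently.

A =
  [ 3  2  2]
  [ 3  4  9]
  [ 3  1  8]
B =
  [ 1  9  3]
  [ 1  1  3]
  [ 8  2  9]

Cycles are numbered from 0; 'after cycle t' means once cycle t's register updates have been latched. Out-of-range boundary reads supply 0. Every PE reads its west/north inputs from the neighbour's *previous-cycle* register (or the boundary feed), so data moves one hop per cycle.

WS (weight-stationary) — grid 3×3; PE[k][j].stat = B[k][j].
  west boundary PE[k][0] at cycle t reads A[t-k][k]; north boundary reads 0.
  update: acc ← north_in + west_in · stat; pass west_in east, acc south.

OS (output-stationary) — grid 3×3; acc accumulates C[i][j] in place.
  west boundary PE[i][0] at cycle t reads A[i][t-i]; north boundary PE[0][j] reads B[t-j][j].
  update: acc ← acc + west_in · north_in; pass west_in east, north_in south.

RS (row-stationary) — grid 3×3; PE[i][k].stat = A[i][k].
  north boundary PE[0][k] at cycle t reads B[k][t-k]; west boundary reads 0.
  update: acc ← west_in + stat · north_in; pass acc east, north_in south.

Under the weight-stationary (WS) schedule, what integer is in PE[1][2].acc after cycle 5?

WS 3×3: PE[1][2] cycle-by-cycle (with neighbour feeds):
  after 0 — PE[0][2] acc=0, pass-E 0, pass-S 0
  after 0 — PE[1][1] acc=0, pass-E 0, pass-S 0
  after 0 — PE[1][2] acc=0, pass-E 0, pass-S 0
  after 1 — PE[0][2] acc=0, pass-E 0, pass-S 0
  after 1 — PE[1][1] acc=0, pass-E 0, pass-S 0
  after 1 — PE[1][2] acc=0, pass-E 0, pass-S 0
  after 2 — PE[0][2] acc=9, pass-E 3, pass-S 9
  after 2 — PE[1][1] acc=29, pass-E 2, pass-S 29
  after 2 — PE[1][2] acc=0, pass-E 0, pass-S 0
  after 3 — PE[0][2] acc=9, pass-E 3, pass-S 9
  after 3 — PE[1][1] acc=31, pass-E 4, pass-S 31
  after 3 — PE[1][2] acc=15, pass-E 2, pass-S 15
  after 4 — PE[0][2] acc=9, pass-E 3, pass-S 9
  after 4 — PE[1][1] acc=28, pass-E 1, pass-S 28
  after 4 — PE[1][2] acc=21, pass-E 4, pass-S 21
  after 5 — PE[0][2] acc=0, pass-E 0, pass-S 0
  after 5 — PE[1][1] acc=0, pass-E 0, pass-S 0
  after 5 — PE[1][2] acc=12, pass-E 1, pass-S 12

PE[1][2].acc = 12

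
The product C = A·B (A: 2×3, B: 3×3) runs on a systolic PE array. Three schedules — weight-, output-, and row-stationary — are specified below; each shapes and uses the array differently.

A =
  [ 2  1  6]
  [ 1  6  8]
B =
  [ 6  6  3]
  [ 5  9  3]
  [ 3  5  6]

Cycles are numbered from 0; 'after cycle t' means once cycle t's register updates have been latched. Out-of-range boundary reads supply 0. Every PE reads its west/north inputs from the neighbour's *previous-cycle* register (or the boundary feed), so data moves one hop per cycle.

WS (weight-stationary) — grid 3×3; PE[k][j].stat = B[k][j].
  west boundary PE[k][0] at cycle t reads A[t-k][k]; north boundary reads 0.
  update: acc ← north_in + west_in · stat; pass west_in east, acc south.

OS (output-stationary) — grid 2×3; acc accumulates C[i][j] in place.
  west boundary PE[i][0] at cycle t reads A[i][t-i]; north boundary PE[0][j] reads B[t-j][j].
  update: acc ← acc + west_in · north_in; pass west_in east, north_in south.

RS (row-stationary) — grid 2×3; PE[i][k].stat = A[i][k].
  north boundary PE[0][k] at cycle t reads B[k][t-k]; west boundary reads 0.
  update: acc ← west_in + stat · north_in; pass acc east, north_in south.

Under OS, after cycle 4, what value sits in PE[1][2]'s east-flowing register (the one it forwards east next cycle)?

register = 6

OS 2×3: PE[1][2] cycle-by-cycle (with neighbour feeds):
  cycle 0: PE[0][2] → acc 0, east 0, south 0
  cycle 0: PE[1][1] → acc 0, east 0, south 0
  cycle 0: PE[1][2] → acc 0, east 0, south 0
  cycle 1: PE[0][2] → acc 0, east 0, south 0
  cycle 1: PE[1][1] → acc 0, east 0, south 0
  cycle 1: PE[1][2] → acc 0, east 0, south 0
  cycle 2: PE[0][2] → acc 6, east 2, south 3
  cycle 2: PE[1][1] → acc 6, east 1, south 6
  cycle 2: PE[1][2] → acc 0, east 0, south 0
  cycle 3: PE[0][2] → acc 9, east 1, south 3
  cycle 3: PE[1][1] → acc 60, east 6, south 9
  cycle 3: PE[1][2] → acc 3, east 1, south 3
  cycle 4: PE[0][2] → acc 45, east 6, south 6
  cycle 4: PE[1][1] → acc 100, east 8, south 5
  cycle 4: PE[1][2] → acc 21, east 6, south 3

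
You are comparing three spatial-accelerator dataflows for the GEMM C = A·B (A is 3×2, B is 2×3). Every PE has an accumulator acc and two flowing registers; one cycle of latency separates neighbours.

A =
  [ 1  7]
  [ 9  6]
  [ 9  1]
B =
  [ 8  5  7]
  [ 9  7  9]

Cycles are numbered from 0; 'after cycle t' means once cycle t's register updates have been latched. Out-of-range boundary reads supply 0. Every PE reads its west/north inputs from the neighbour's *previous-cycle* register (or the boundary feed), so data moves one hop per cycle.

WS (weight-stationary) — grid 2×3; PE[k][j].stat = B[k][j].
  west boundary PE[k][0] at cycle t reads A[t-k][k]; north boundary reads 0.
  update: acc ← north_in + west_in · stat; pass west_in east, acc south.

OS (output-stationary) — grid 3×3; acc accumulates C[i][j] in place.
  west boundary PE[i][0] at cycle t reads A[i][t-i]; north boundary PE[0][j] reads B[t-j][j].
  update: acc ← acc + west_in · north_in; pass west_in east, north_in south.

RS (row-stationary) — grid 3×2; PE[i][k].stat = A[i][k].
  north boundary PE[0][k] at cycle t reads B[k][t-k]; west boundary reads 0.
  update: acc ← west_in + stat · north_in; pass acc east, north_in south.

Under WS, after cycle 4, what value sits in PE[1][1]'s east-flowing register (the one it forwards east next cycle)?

register = 1

WS 2×3: PE[1][1] cycle-by-cycle (with neighbour feeds):
  t=0 PE[0][1]: acc=0 h=0 v=0
  t=0 PE[1][0]: acc=0 h=0 v=0
  t=0 PE[1][1]: acc=0 h=0 v=0
  t=1 PE[0][1]: acc=5 h=1 v=5
  t=1 PE[1][0]: acc=71 h=7 v=71
  t=1 PE[1][1]: acc=0 h=0 v=0
  t=2 PE[0][1]: acc=45 h=9 v=45
  t=2 PE[1][0]: acc=126 h=6 v=126
  t=2 PE[1][1]: acc=54 h=7 v=54
  t=3 PE[0][1]: acc=45 h=9 v=45
  t=3 PE[1][0]: acc=81 h=1 v=81
  t=3 PE[1][1]: acc=87 h=6 v=87
  t=4 PE[0][1]: acc=0 h=0 v=0
  t=4 PE[1][0]: acc=0 h=0 v=0
  t=4 PE[1][1]: acc=52 h=1 v=52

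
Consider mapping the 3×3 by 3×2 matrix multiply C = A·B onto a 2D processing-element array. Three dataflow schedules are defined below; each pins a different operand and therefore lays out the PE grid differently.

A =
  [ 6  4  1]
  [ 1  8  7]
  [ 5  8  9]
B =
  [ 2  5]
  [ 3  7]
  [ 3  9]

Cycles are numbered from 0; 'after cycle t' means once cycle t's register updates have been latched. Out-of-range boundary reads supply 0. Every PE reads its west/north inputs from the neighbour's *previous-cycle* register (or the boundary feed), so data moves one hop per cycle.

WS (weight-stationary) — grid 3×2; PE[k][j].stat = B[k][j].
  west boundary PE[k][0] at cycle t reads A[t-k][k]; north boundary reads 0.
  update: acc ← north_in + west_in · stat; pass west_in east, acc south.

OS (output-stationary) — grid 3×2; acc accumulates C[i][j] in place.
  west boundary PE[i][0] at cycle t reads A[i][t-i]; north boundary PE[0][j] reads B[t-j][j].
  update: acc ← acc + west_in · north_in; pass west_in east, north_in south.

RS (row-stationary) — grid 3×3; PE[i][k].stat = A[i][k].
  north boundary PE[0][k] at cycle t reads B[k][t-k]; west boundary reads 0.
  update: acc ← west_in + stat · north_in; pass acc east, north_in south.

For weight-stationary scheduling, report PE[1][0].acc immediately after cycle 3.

PE[1][0].acc = 34

WS (3×2). Following PE[1][0] plus its west/north inputs:
  @0  [0,0]  acc 12  |  →6  ↓12
  @0  [1,0]  acc 0  |  →0  ↓0
  @1  [0,0]  acc 2  |  →1  ↓2
  @1  [1,0]  acc 24  |  →4  ↓24
  @2  [0,0]  acc 10  |  →5  ↓10
  @2  [1,0]  acc 26  |  →8  ↓26
  @3  [0,0]  acc 0  |  →0  ↓0
  @3  [1,0]  acc 34  |  →8  ↓34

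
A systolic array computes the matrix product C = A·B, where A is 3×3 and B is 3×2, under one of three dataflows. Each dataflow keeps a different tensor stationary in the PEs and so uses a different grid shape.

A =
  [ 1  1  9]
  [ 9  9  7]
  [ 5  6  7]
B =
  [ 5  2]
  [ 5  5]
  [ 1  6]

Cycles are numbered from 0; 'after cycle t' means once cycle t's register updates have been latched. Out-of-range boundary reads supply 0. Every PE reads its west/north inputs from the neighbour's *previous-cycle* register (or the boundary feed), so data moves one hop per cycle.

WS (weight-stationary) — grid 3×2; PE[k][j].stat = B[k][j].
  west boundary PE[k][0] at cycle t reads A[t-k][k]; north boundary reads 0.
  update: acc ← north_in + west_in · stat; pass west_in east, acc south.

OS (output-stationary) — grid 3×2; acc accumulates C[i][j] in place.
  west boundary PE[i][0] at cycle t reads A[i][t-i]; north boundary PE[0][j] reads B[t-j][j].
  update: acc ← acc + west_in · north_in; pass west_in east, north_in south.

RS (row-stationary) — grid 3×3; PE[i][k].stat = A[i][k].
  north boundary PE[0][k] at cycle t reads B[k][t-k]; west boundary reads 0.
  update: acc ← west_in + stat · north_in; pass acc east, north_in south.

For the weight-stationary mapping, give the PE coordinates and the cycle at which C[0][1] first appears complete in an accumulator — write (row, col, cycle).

WS — PE[2][1] is where C[0][1] collects:
  after 0 — PE[2][1] acc=0, pass-E 0, pass-S 0
  after 1 — PE[2][1] acc=0, pass-E 0, pass-S 0
  after 2 — PE[2][1] acc=0, pass-E 0, pass-S 0
  after 3 — PE[2][1] acc=61, pass-E 9, pass-S 61

(row, col, cycle) = (2, 1, 3)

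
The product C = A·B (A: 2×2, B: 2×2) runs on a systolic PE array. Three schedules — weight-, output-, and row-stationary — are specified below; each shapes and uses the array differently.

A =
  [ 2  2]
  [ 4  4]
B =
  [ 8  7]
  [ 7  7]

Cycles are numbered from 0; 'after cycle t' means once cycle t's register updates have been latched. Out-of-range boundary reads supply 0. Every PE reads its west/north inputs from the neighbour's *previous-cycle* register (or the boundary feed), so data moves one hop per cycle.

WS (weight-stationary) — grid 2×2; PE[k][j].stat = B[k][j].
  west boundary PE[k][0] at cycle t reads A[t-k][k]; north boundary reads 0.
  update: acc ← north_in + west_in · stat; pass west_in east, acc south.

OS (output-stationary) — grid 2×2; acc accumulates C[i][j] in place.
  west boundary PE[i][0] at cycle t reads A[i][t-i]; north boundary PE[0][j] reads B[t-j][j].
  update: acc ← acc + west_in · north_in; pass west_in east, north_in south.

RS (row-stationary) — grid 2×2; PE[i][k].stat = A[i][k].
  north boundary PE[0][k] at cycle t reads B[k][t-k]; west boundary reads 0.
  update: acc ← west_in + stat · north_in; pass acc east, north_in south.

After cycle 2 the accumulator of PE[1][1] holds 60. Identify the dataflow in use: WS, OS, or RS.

— WS: 2×2; PE[1][1] trace:
  cycle 0: PE[1][1] → acc 0, east 0, south 0
  cycle 1: PE[1][1] → acc 0, east 0, south 0
  cycle 2: PE[1][1] → acc 28, east 2, south 28
— OS: 2×2; PE[1][1] trace:
  cycle 0: PE[1][1] → acc 0, east 0, south 0
  cycle 1: PE[1][1] → acc 0, east 0, south 0
  cycle 2: PE[1][1] → acc 28, east 4, south 7
— RS: 2×2; PE[1][1] trace:
  cycle 0: PE[1][1] → acc 0, east 0, south 0
  cycle 1: PE[1][1] → acc 0, east 0, south 0
  cycle 2: PE[1][1] → acc 60, east 60, south 7

dataflow = RS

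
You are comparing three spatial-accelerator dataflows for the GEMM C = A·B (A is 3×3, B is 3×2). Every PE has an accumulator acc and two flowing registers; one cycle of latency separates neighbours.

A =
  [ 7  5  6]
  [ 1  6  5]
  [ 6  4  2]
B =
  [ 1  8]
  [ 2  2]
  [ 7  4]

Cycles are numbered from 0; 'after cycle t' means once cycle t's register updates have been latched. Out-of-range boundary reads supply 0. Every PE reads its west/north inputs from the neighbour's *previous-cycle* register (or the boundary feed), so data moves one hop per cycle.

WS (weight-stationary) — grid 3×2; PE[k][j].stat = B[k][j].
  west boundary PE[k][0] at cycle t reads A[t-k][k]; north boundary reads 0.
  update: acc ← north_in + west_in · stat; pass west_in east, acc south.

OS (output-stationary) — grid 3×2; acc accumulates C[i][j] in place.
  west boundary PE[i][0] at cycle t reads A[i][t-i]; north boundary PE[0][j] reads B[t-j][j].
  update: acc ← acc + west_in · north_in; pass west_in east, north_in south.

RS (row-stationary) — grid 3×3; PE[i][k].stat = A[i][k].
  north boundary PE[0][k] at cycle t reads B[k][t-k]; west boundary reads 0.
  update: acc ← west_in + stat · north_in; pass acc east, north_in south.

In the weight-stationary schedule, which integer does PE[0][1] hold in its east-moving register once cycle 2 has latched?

WS (3×2). Following PE[0][1] plus its west/north inputs:
  c0 r0c0: 7 / 7 / 7
  c0 r0c1: 0 / 0 / 0
  c1 r0c0: 1 / 1 / 1
  c1 r0c1: 56 / 7 / 56
  c2 r0c0: 6 / 6 / 6
  c2 r0c1: 8 / 1 / 8

register = 1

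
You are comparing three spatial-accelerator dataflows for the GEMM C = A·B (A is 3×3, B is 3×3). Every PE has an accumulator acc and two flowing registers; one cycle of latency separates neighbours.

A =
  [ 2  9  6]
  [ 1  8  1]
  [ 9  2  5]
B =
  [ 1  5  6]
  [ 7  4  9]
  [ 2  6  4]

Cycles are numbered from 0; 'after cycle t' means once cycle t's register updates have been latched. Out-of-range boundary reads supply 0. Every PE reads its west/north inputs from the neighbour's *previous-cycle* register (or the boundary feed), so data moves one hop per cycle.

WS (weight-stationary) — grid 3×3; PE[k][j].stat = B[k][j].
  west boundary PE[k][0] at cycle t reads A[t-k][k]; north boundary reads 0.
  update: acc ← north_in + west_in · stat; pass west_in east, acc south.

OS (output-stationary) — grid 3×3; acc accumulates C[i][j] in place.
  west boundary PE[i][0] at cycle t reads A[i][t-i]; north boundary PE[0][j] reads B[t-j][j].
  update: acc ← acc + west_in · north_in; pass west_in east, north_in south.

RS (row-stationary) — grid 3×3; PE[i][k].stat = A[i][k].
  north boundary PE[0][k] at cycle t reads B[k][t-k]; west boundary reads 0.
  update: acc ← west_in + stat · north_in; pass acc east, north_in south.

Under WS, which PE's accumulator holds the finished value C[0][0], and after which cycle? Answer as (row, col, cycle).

WS — PE[2][0] is where C[0][0] collects:
  c0 r2c0: 0 / 0 / 0
  c1 r2c0: 0 / 0 / 0
  c2 r2c0: 77 / 6 / 77

(row, col, cycle) = (2, 0, 2)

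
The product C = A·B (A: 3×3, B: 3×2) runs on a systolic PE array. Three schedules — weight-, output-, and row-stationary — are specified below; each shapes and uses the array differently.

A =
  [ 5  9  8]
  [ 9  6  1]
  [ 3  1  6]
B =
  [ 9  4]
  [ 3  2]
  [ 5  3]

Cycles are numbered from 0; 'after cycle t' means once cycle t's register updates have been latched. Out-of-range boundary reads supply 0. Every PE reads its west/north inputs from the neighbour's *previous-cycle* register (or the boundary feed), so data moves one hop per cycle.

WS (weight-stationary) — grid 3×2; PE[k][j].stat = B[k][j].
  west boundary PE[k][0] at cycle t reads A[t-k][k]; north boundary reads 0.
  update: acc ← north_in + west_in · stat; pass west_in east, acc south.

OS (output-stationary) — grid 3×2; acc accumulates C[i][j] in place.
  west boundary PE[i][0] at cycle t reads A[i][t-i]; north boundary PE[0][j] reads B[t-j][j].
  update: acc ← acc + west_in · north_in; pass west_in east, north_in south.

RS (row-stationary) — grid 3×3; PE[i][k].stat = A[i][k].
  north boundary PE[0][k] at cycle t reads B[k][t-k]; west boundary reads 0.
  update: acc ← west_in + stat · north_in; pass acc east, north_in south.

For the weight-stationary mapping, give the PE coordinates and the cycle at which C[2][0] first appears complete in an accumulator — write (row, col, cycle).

(row, col, cycle) = (2, 0, 4)

WS — PE[2][0] is where C[2][0] collects:
  cycle 0: PE[2][0] → acc 0, east 0, south 0
  cycle 1: PE[2][0] → acc 0, east 0, south 0
  cycle 2: PE[2][0] → acc 112, east 8, south 112
  cycle 3: PE[2][0] → acc 104, east 1, south 104
  cycle 4: PE[2][0] → acc 60, east 6, south 60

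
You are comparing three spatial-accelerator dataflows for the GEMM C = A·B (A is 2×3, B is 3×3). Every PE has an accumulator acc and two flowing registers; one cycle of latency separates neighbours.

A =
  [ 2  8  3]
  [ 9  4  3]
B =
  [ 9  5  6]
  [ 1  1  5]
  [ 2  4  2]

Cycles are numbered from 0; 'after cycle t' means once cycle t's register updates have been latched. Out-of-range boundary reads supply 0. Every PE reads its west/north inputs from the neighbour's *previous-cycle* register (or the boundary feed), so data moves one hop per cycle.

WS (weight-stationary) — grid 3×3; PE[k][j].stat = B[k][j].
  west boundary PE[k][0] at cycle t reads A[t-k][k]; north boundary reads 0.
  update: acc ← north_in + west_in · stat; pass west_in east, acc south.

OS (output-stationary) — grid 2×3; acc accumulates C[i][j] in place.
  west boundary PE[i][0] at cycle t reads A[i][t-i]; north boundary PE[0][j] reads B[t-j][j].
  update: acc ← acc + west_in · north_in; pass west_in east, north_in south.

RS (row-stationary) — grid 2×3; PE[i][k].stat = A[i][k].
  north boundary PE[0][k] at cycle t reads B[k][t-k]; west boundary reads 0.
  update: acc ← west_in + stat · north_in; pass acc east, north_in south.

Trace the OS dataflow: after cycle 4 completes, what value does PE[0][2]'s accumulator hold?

PE[0][2].acc = 58

OS on a 2×3 grid — tracing PE[0][2] and its feeders:
  after 0 — PE[0][1] acc=0, pass-E 0, pass-S 0
  after 0 — PE[0][2] acc=0, pass-E 0, pass-S 0
  after 1 — PE[0][1] acc=10, pass-E 2, pass-S 5
  after 1 — PE[0][2] acc=0, pass-E 0, pass-S 0
  after 2 — PE[0][1] acc=18, pass-E 8, pass-S 1
  after 2 — PE[0][2] acc=12, pass-E 2, pass-S 6
  after 3 — PE[0][1] acc=30, pass-E 3, pass-S 4
  after 3 — PE[0][2] acc=52, pass-E 8, pass-S 5
  after 4 — PE[0][1] acc=30, pass-E 0, pass-S 0
  after 4 — PE[0][2] acc=58, pass-E 3, pass-S 2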